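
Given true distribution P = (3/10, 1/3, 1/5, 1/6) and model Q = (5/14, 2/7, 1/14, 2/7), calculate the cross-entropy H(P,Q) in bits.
2.1108 bits

Cross-entropy: H(P,Q) = -Σ p(x) log q(x)

Alternatively: H(P,Q) = H(P) + D_KL(P||Q)
H(P) = 1.9446 bits
D_KL(P||Q) = 0.1662 bits

H(P,Q) = 1.9446 + 0.1662 = 2.1108 bits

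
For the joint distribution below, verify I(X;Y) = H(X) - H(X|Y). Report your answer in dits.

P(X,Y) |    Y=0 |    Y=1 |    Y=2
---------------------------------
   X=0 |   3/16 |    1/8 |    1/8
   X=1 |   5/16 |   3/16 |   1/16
I(X;Y) = 0.0108 dits

Mutual information has multiple equivalent forms:
- I(X;Y) = H(X) - H(X|Y)
- I(X;Y) = H(Y) - H(Y|X)
- I(X;Y) = H(X) + H(Y) - H(X,Y)

Computing all quantities:
H(X) = 0.2976, H(Y) = 0.4447, H(X,Y) = 0.7315
H(X|Y) = 0.2868, H(Y|X) = 0.4339

Verification:
H(X) - H(X|Y) = 0.2976 - 0.2868 = 0.0108
H(Y) - H(Y|X) = 0.4447 - 0.4339 = 0.0108
H(X) + H(Y) - H(X,Y) = 0.2976 + 0.4447 - 0.7315 = 0.0108

All forms give I(X;Y) = 0.0108 dits. ✓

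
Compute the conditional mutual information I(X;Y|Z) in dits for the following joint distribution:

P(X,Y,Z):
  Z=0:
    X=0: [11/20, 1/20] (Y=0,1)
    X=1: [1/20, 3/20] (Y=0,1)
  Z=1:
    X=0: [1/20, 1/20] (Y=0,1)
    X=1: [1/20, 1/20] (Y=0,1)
0.0718 dits

Conditional mutual information: I(X;Y|Z) = H(X|Z) + H(Y|Z) - H(X,Y|Z)

H(Z) = 0.2173
H(X,Z) = 0.4729 → H(X|Z) = 0.2556
H(Y,Z) = 0.4729 → H(Y|Z) = 0.2556
H(X,Y,Z) = 0.6567 → H(X,Y|Z) = 0.4394

I(X;Y|Z) = 0.2556 + 0.2556 - 0.4394 = 0.0718 dits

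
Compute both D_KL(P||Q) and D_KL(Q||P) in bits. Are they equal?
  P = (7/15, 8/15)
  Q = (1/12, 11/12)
D_KL(P||Q) = 0.7431, D_KL(Q||P) = 0.5091

KL divergence is not symmetric: D_KL(P||Q) ≠ D_KL(Q||P) in general.

D_KL(P||Q) = 0.7431 bits
D_KL(Q||P) = 0.5091 bits

No, they are not equal!

This asymmetry is why KL divergence is not a true distance metric.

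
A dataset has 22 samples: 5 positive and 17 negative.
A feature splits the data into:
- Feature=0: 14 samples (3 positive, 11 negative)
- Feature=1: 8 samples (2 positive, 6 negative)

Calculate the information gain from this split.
0.0012 bits

Information Gain = H(Y) - H(Y|Feature)

Before split:
P(positive) = 5/22 = 0.2273
H(Y) = 0.7732 bits

After split:
Feature=0: H = 0.7496 bits (weight = 14/22)
Feature=1: H = 0.8113 bits (weight = 8/22)
H(Y|Feature) = (14/22)×0.7496 + (8/22)×0.8113 = 0.7720 bits

Information Gain = 0.7732 - 0.7720 = 0.0012 bits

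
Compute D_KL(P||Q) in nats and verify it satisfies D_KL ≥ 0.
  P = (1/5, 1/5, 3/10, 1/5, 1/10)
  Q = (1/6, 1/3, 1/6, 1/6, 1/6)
0.0960 nats

KL divergence satisfies the Gibbs inequality: D_KL(P||Q) ≥ 0 for all distributions P, Q.

D_KL(P||Q) = Σ p(x) log(p(x)/q(x))
Term by term:
  x=0: 1/5 × log_e[(1/5)/(1/6)] = 0.0365
  x=1: 1/5 × log_e[(1/5)/(1/3)] = -0.1022
  x=2: 3/10 × log_e[(3/10)/(1/6)] = 0.1763
  x=3: 1/5 × log_e[(1/5)/(1/6)] = 0.0365
  x=4: 1/10 × log_e[(1/10)/(1/6)] = -0.0511
D_KL(P||Q) = 0.0960 nats

D_KL(P||Q) = 0.0960 ≥ 0 ✓

This non-negativity is a fundamental property: relative entropy cannot be negative because it measures how different Q is from P.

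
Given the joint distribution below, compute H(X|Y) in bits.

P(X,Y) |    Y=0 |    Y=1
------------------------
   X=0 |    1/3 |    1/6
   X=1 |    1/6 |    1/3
0.9183 bits

Using the chain rule: H(X|Y) = H(X,Y) - H(Y)

First, compute H(X,Y) = 1.9183 bits

Marginal P(Y) = (1/2, 1/2)
H(Y) = 1.0000 bits

H(X|Y) = H(X,Y) - H(Y) = 1.9183 - 1.0000 = 0.9183 bits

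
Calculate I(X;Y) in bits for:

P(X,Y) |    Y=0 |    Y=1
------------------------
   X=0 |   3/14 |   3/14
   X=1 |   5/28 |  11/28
0.0260 bits

Mutual information: I(X;Y) = H(X) + H(Y) - H(X,Y)

Marginals:
P(X) = (3/7, 4/7), H(X) = 0.9852 bits
P(Y) = (11/28, 17/28), H(Y) = 0.9666 bits

Joint entropy: H(X,Y) = 1.9258 bits

I(X;Y) = 0.9852 + 0.9666 - 1.9258 = 0.0260 bits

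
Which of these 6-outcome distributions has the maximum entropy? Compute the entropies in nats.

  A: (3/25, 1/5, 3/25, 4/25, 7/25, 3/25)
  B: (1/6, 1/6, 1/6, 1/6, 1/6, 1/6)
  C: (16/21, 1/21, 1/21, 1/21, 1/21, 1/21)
B

For a discrete distribution over n outcomes, entropy is maximized by the uniform distribution.

Computing entropies:
H(A) = 1.7348 nats
H(B) = 1.7918 nats
H(C) = 0.9321 nats

The uniform distribution (where all probabilities equal 1/6) achieves the maximum entropy of log_e(6) = 1.7918 nats.

Distribution B has the highest entropy.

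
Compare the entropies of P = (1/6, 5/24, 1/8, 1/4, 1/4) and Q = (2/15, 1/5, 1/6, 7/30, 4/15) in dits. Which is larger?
Q

Computing entropies in dits:
H(P) = 0.6855
H(Q) = 0.6867

Distribution Q has higher entropy.

Intuition: The distribution closer to uniform (more spread out) has higher entropy.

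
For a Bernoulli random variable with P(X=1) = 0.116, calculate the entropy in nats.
0.3589 nats

The binary entropy function is:
H(p) = -p log(p) - (1-p) log(1-p)

H(0.116) = -0.116 × log_e(0.116) - 0.884 × log_e(0.884)
H(0.116) = 0.3589 nats

Note: Binary entropy is maximized at p=0.5 (H=1 bit) and minimized at p=0 or p=1 (H=0).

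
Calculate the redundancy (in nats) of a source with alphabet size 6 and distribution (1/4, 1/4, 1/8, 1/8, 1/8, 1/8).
0.0589 nats

Redundancy measures how far a source is from maximum entropy:
R = H_max - H(X)

Maximum entropy for 6 symbols: H_max = log_e(6) = 1.7918 nats
Actual entropy: H(X) = 1.7329 nats
Redundancy: R = 1.7918 - 1.7329 = 0.0589 nats

This redundancy represents potential for compression: the source could be compressed by 0.0589 nats per symbol.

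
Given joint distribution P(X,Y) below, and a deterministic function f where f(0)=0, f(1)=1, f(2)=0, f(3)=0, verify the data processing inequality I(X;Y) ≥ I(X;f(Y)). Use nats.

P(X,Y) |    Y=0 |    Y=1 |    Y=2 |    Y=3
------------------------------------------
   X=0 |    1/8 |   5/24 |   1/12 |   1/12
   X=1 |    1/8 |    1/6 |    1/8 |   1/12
I(X;Y) = 0.0065, I(X;f(Y)) = 0.0037, inequality holds: 0.0065 ≥ 0.0037

Data Processing Inequality: For any Markov chain X → Y → Z, we have I(X;Y) ≥ I(X;Z).

Here Z = f(Y) is a deterministic function of Y, forming X → Y → Z.

Original I(X;Y) = 0.0065 nats

After applying f:
P(X,Z) where Z=f(Y):
- P(X,Z=0) = P(X,Y=0) + P(X,Y=2) + P(X,Y=3)
- P(X,Z=1) = P(X,Y=1)

I(X;Z) = I(X;f(Y)) = 0.0037 nats

Verification: 0.0065 ≥ 0.0037 ✓

Information cannot be created by processing; the function f can only lose information about X.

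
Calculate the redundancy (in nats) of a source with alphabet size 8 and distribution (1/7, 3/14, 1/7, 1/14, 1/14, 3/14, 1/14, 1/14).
0.1093 nats

Redundancy measures how far a source is from maximum entropy:
R = H_max - H(X)

Maximum entropy for 8 symbols: H_max = log_e(8) = 2.0794 nats
Actual entropy: H(X) = 1.9702 nats
Redundancy: R = 2.0794 - 1.9702 = 0.1093 nats

This redundancy represents potential for compression: the source could be compressed by 0.1093 nats per symbol.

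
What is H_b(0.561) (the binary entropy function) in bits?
0.9892 bits

The binary entropy function is:
H(p) = -p log(p) - (1-p) log(1-p)

H(0.561) = -0.561 × log_2(0.561) - 0.439 × log_2(0.439)
H(0.561) = 0.9892 bits

Note: Binary entropy is maximized at p=0.5 (H=1 bit) and minimized at p=0 or p=1 (H=0).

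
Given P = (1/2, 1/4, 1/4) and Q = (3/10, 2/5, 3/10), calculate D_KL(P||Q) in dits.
0.0401 dits

KL divergence: D_KL(P||Q) = Σ p(x) log(p(x)/q(x))

Computing term by term:
  x=0: 1/2 × log_10[(1/2)/(3/10)] = 1/2 × 0.2218 = 0.1109
  x=1: 1/4 × log_10[(1/4)/(2/5)] = 1/4 × -0.2041 = -0.0510
  x=2: 1/4 × log_10[(1/4)/(3/10)] = 1/4 × -0.0792 = -0.0198

D_KL(P||Q) = 0.0401 dits

Note: KL divergence is always non-negative and equals 0 iff P = Q.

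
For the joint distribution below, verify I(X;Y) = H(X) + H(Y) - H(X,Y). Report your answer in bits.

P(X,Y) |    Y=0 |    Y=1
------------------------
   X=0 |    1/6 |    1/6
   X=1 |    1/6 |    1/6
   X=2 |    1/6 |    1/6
I(X;Y) = 0.0000 bits

Mutual information has multiple equivalent forms:
- I(X;Y) = H(X) - H(X|Y)
- I(X;Y) = H(Y) - H(Y|X)
- I(X;Y) = H(X) + H(Y) - H(X,Y)

Computing all quantities:
H(X) = 1.5850, H(Y) = 1.0000, H(X,Y) = 2.5850
H(X|Y) = 1.5850, H(Y|X) = 1.0000

Verification:
H(X) - H(X|Y) = 1.5850 - 1.5850 = 0.0000
H(Y) - H(Y|X) = 1.0000 - 1.0000 = 0.0000
H(X) + H(Y) - H(X,Y) = 1.5850 + 1.0000 - 2.5850 = 0.0000

All forms give I(X;Y) = 0.0000 bits. ✓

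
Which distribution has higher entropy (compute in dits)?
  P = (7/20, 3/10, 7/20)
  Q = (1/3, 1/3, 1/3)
Q

Computing entropies in dits:
H(P) = 0.4760
H(Q) = 0.4771

Distribution Q has higher entropy.

Intuition: The distribution closer to uniform (more spread out) has higher entropy.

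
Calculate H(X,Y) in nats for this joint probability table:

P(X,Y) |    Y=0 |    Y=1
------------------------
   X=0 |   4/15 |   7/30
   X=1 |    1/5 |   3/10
1.3751 nats

Joint entropy is H(X,Y) = -Σ_{x,y} p(x,y) log p(x,y).

Summing over all non-zero entries:
H(X,Y) = -[4/15·log_e(4/15) + 7/30·log_e(7/30) + 1/5·log_e(1/5) + 3/10·log_e(3/10)]
H(X,Y) = 1.3751 nats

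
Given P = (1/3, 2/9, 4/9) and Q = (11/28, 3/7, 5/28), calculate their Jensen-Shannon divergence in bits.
0.0680 bits

Jensen-Shannon divergence is:
JSD(P||Q) = 0.5 × D_KL(P||M) + 0.5 × D_KL(Q||M)
where M = 0.5 × (P + Q) is the mixture distribution.

M = 0.5 × (1/3, 2/9, 4/9) + 0.5 × (11/28, 3/7, 5/28) = (0.363095, 0.325397, 0.311508)

D_KL(P||M) = 0.0645 bits
D_KL(Q||M) = 0.0716 bits

JSD(P||Q) = 0.5 × 0.0645 + 0.5 × 0.0716 = 0.0680 bits

Unlike KL divergence, JSD is symmetric and bounded: 0 ≤ JSD ≤ log(2).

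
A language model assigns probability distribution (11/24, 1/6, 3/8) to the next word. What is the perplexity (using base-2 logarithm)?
2.7843

Perplexity is 2^H (or exp(H) for natural log).

First, H = -Σ p log p = 1.4773 bits
Perplexity = 2^1.4773 = 2.7843

Interpretation: The model's uncertainty is equivalent to choosing uniformly among 2.8 options.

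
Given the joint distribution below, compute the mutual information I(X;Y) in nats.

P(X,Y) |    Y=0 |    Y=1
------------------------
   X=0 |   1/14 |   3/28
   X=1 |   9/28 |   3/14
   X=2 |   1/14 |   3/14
0.0492 nats

Mutual information: I(X;Y) = H(X) + H(Y) - H(X,Y)

Marginals:
P(X) = (5/28, 15/28, 2/7), H(X) = 0.9999 nats
P(Y) = (13/28, 15/28), H(Y) = 0.6906 nats

Joint entropy: H(X,Y) = 1.6413 nats

I(X;Y) = 0.9999 + 0.6906 - 1.6413 = 0.0492 nats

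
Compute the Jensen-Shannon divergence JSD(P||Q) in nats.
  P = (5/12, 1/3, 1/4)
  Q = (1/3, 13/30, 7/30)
0.0057 nats

Jensen-Shannon divergence is:
JSD(P||Q) = 0.5 × D_KL(P||M) + 0.5 × D_KL(Q||M)
where M = 0.5 × (P + Q) is the mixture distribution.

M = 0.5 × (5/12, 1/3, 1/4) + 0.5 × (1/3, 13/30, 7/30) = (3/8, 0.383333, 0.241667)

D_KL(P||M) = 0.0058 nats
D_KL(Q||M) = 0.0057 nats

JSD(P||Q) = 0.5 × 0.0058 + 0.5 × 0.0057 = 0.0057 nats

Unlike KL divergence, JSD is symmetric and bounded: 0 ≤ JSD ≤ log(2).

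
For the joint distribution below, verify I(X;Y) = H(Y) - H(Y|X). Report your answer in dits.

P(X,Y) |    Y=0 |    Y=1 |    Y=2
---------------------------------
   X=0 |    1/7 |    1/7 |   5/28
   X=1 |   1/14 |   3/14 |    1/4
I(X;Y) = 0.0099 dits

Mutual information has multiple equivalent forms:
- I(X;Y) = H(X) - H(X|Y)
- I(X;Y) = H(Y) - H(Y|X)
- I(X;Y) = H(X) + H(Y) - H(X,Y)

Computing all quantities:
H(X) = 0.2999, H(Y) = 0.4608, H(X,Y) = 0.7508
H(X|Y) = 0.2900, H(Y|X) = 0.4509

Verification:
H(X) - H(X|Y) = 0.2999 - 0.2900 = 0.0099
H(Y) - H(Y|X) = 0.4608 - 0.4509 = 0.0099
H(X) + H(Y) - H(X,Y) = 0.2999 + 0.4608 - 0.7508 = 0.0099

All forms give I(X;Y) = 0.0099 dits. ✓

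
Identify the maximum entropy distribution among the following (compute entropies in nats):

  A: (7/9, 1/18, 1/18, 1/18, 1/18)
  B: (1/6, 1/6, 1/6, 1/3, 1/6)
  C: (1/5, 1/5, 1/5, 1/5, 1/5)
C

For a discrete distribution over n outcomes, entropy is maximized by the uniform distribution.

Computing entropies:
H(A) = 0.8378 nats
H(B) = 1.5607 nats
H(C) = 1.6094 nats

The uniform distribution (where all probabilities equal 1/5) achieves the maximum entropy of log_e(5) = 1.6094 nats.

Distribution C has the highest entropy.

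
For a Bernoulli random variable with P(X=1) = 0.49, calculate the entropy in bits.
0.9997 bits

The binary entropy function is:
H(p) = -p log(p) - (1-p) log(1-p)

H(0.49) = -0.49 × log_2(0.49) - 0.51 × log_2(0.51)
H(0.49) = 0.9997 bits

Note: Binary entropy is maximized at p=0.5 (H=1 bit) and minimized at p=0 or p=1 (H=0).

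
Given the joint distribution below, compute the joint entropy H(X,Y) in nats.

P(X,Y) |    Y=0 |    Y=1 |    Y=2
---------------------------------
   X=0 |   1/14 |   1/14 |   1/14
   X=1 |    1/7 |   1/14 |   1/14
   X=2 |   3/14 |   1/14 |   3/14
2.0692 nats

Joint entropy is H(X,Y) = -Σ_{x,y} p(x,y) log p(x,y).

Summing over all non-zero entries:
H(X,Y) = -[1/14·log_e(1/14) + 1/14·log_e(1/14) + 1/14·log_e(1/14) + 1/7·log_e(1/7) + 1/14·log_e(1/14) + 1/14·log_e(1/14) + 3/14·log_e(3/14) + 1/14·log_e(1/14) + 3/14·log_e(3/14)]
H(X,Y) = 2.0692 nats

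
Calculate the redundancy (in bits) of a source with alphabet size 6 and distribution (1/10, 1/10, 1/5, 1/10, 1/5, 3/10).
0.1385 bits

Redundancy measures how far a source is from maximum entropy:
R = H_max - H(X)

Maximum entropy for 6 symbols: H_max = log_2(6) = 2.5850 bits
Actual entropy: H(X) = 2.4464 bits
Redundancy: R = 2.5850 - 2.4464 = 0.1385 bits

This redundancy represents potential for compression: the source could be compressed by 0.1385 bits per symbol.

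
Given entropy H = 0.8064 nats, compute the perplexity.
2.2398

Perplexity is e^H (or exp(H) for natural log).

H = 0.8064 nats
Perplexity = e^0.8064 = 2.2398

Interpretation: The model's uncertainty is equivalent to choosing uniformly among 2.2 options.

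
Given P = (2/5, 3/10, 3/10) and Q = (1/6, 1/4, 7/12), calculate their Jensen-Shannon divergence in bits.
0.0707 bits

Jensen-Shannon divergence is:
JSD(P||Q) = 0.5 × D_KL(P||M) + 0.5 × D_KL(Q||M)
where M = 0.5 × (P + Q) is the mixture distribution.

M = 0.5 × (2/5, 3/10, 3/10) + 0.5 × (1/6, 1/4, 7/12) = (0.283333, 11/40, 0.441667)

D_KL(P||M) = 0.0693 bits
D_KL(Q||M) = 0.0722 bits

JSD(P||Q) = 0.5 × 0.0693 + 0.5 × 0.0722 = 0.0707 bits

Unlike KL divergence, JSD is symmetric and bounded: 0 ≤ JSD ≤ log(2).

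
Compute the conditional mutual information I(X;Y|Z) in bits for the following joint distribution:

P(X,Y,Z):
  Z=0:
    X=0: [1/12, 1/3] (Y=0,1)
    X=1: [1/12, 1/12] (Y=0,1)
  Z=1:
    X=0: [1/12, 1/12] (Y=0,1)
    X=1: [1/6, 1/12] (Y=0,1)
0.0443 bits

Conditional mutual information: I(X;Y|Z) = H(X|Z) + H(Y|Z) - H(X,Y|Z)

H(Z) = 0.9799
H(X,Z) = 1.8879 → H(X|Z) = 0.9080
H(Y,Z) = 1.8879 → H(Y|Z) = 0.9080
H(X,Y,Z) = 2.7516 → H(X,Y|Z) = 1.7718

I(X;Y|Z) = 0.9080 + 0.9080 - 1.7718 = 0.0443 bits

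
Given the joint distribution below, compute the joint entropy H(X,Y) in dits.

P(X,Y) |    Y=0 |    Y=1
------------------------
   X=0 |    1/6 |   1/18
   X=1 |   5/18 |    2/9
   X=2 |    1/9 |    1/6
0.7348 dits

Joint entropy is H(X,Y) = -Σ_{x,y} p(x,y) log p(x,y).

Summing over all non-zero entries:
H(X,Y) = -[1/6·log_10(1/6) + 1/18·log_10(1/18) + 5/18·log_10(5/18) + 2/9·log_10(2/9) + 1/9·log_10(1/9) + 1/6·log_10(1/6)]
H(X,Y) = 0.7348 dits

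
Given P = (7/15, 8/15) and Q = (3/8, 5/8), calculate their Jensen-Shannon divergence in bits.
0.0062 bits

Jensen-Shannon divergence is:
JSD(P||Q) = 0.5 × D_KL(P||M) + 0.5 × D_KL(Q||M)
where M = 0.5 × (P + Q) is the mixture distribution.

M = 0.5 × (7/15, 8/15) + 0.5 × (3/8, 5/8) = (0.420833, 0.579167)

D_KL(P||M) = 0.0062 bits
D_KL(Q||M) = 0.0063 bits

JSD(P||Q) = 0.5 × 0.0062 + 0.5 × 0.0063 = 0.0062 bits

Unlike KL divergence, JSD is symmetric and bounded: 0 ≤ JSD ≤ log(2).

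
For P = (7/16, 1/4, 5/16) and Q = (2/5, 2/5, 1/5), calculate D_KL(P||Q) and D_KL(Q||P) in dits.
D_KL(P||Q) = 0.0266, D_KL(Q||P) = 0.0273

KL divergence is not symmetric: D_KL(P||Q) ≠ D_KL(Q||P) in general.

D_KL(P||Q) = 0.0266 dits
D_KL(Q||P) = 0.0273 dits

No, they are not equal!

This asymmetry is why KL divergence is not a true distance metric.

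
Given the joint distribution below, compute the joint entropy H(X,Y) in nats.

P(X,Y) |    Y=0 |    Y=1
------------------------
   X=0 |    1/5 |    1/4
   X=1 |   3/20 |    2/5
1.3195 nats

Joint entropy is H(X,Y) = -Σ_{x,y} p(x,y) log p(x,y).

Summing over all non-zero entries:
H(X,Y) = -[1/5·log_e(1/5) + 1/4·log_e(1/4) + 3/20·log_e(3/20) + 2/5·log_e(2/5)]
H(X,Y) = 1.3195 nats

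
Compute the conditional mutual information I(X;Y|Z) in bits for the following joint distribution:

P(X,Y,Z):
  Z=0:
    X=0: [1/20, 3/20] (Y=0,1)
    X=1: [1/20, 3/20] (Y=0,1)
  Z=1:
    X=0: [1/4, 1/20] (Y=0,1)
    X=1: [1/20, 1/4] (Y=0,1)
0.2100 bits

Conditional mutual information: I(X;Y|Z) = H(X|Z) + H(Y|Z) - H(X,Y|Z)

H(Z) = 0.9710
H(X,Z) = 1.9710 → H(X|Z) = 1.0000
H(Y,Z) = 1.8955 → H(Y|Z) = 0.9245
H(X,Y,Z) = 2.6855 → H(X,Y|Z) = 1.7145

I(X;Y|Z) = 1.0000 + 0.9245 - 1.7145 = 0.2100 bits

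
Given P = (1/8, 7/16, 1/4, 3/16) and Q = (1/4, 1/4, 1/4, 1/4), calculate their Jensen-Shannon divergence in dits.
0.0112 dits

Jensen-Shannon divergence is:
JSD(P||Q) = 0.5 × D_KL(P||M) + 0.5 × D_KL(Q||M)
where M = 0.5 × (P + Q) is the mixture distribution.

M = 0.5 × (1/8, 7/16, 1/4, 3/16) + 0.5 × (1/4, 1/4, 1/4, 1/4) = (3/16, 11/32, 1/4, 7/32)

D_KL(P||M) = 0.0113 dits
D_KL(Q||M) = 0.0112 dits

JSD(P||Q) = 0.5 × 0.0113 + 0.5 × 0.0112 = 0.0112 dits

Unlike KL divergence, JSD is symmetric and bounded: 0 ≤ JSD ≤ log(2).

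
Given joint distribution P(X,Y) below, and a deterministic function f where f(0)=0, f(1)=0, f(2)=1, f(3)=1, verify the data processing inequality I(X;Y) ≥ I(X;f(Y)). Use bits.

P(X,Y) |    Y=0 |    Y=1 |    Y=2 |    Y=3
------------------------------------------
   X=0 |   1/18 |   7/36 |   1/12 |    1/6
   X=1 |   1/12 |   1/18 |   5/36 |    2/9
I(X;Y) = 0.0789, I(X;f(Y)) = 0.0379, inequality holds: 0.0789 ≥ 0.0379

Data Processing Inequality: For any Markov chain X → Y → Z, we have I(X;Y) ≥ I(X;Z).

Here Z = f(Y) is a deterministic function of Y, forming X → Y → Z.

Original I(X;Y) = 0.0789 bits

After applying f:
P(X,Z) where Z=f(Y):
- P(X,Z=0) = P(X,Y=0) + P(X,Y=1)
- P(X,Z=1) = P(X,Y=2) + P(X,Y=3)

I(X;Z) = I(X;f(Y)) = 0.0379 bits

Verification: 0.0789 ≥ 0.0379 ✓

Information cannot be created by processing; the function f can only lose information about X.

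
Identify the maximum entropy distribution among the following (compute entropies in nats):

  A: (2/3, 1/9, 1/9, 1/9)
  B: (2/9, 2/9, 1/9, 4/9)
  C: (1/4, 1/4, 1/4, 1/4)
C

For a discrete distribution over n outcomes, entropy is maximized by the uniform distribution.

Computing entropies:
H(A) = 1.0027 nats
H(B) = 1.2730 nats
H(C) = 1.3863 nats

The uniform distribution (where all probabilities equal 1/4) achieves the maximum entropy of log_e(4) = 1.3863 nats.

Distribution C has the highest entropy.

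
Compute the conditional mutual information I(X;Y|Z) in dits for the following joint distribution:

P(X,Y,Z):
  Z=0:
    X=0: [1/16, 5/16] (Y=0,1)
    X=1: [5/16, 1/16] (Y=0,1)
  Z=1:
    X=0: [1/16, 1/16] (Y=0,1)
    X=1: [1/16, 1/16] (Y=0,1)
0.0790 dits

Conditional mutual information: I(X;Y|Z) = H(X|Z) + H(Y|Z) - H(X,Y|Z)

H(Z) = 0.2442
H(X,Z) = 0.5452 → H(X|Z) = 0.3010
H(Y,Z) = 0.5452 → H(Y|Z) = 0.3010
H(X,Y,Z) = 0.7673 → H(X,Y|Z) = 0.5230

I(X;Y|Z) = 0.3010 + 0.3010 - 0.5230 = 0.0790 dits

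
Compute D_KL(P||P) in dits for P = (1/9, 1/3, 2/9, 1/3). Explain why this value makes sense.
0.0000 dits

KL divergence satisfies the Gibbs inequality: D_KL(P||Q) ≥ 0 for all distributions P, Q.

D_KL(P||Q) = Σ p(x) log(p(x)/q(x))
Each term is p(x) × log_10(p(x)/p(x)) = p(x) × log_10(1) = 0, so the sum is 0.
D_KL(P||Q) = 0.0000 dits

When P = Q, the KL divergence is exactly 0, as there is no 'divergence' between identical distributions.

This non-negativity is a fundamental property: relative entropy cannot be negative because it measures how different Q is from P.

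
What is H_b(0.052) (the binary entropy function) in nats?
0.2044 nats

The binary entropy function is:
H(p) = -p log(p) - (1-p) log(1-p)

H(0.052) = -0.052 × log_e(0.052) - 0.948 × log_e(0.948)
H(0.052) = 0.2044 nats

Note: Binary entropy is maximized at p=0.5 (H=1 bit) and minimized at p=0 or p=1 (H=0).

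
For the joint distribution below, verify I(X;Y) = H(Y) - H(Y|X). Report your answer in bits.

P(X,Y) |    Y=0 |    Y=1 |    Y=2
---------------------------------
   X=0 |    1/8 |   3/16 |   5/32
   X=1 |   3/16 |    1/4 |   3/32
I(X;Y) = 0.0241 bits

Mutual information has multiple equivalent forms:
- I(X;Y) = H(X) - H(X|Y)
- I(X;Y) = H(Y) - H(Y|X)
- I(X;Y) = H(X) + H(Y) - H(X,Y)

Computing all quantities:
H(X) = 0.9972, H(Y) = 1.5462, H(X,Y) = 2.5192
H(X|Y) = 0.9731, H(Y|X) = 1.5221

Verification:
H(X) - H(X|Y) = 0.9972 - 0.9731 = 0.0241
H(Y) - H(Y|X) = 1.5462 - 1.5221 = 0.0241
H(X) + H(Y) - H(X,Y) = 0.9972 + 1.5462 - 2.5192 = 0.0241

All forms give I(X;Y) = 0.0241 bits. ✓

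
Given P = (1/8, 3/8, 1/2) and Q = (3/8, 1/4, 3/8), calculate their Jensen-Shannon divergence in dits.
0.0189 dits

Jensen-Shannon divergence is:
JSD(P||Q) = 0.5 × D_KL(P||M) + 0.5 × D_KL(Q||M)
where M = 0.5 × (P + Q) is the mixture distribution.

M = 0.5 × (1/8, 3/8, 1/2) + 0.5 × (3/8, 1/4, 3/8) = (1/4, 5/16, 7/16)

D_KL(P||M) = 0.0211 dits
D_KL(Q||M) = 0.0167 dits

JSD(P||Q) = 0.5 × 0.0211 + 0.5 × 0.0167 = 0.0189 dits

Unlike KL divergence, JSD is symmetric and bounded: 0 ≤ JSD ≤ log(2).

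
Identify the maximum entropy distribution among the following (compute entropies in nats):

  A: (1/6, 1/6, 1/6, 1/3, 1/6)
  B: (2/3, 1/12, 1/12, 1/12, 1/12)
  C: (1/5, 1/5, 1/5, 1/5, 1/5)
C

For a discrete distribution over n outcomes, entropy is maximized by the uniform distribution.

Computing entropies:
H(A) = 1.5607 nats
H(B) = 1.0986 nats
H(C) = 1.6094 nats

The uniform distribution (where all probabilities equal 1/5) achieves the maximum entropy of log_e(5) = 1.6094 nats.

Distribution C has the highest entropy.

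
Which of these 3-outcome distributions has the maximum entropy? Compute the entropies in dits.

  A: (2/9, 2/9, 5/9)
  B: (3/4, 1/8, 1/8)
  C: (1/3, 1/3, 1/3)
C

For a discrete distribution over n outcomes, entropy is maximized by the uniform distribution.

Computing entropies:
H(A) = 0.4321 dits
H(B) = 0.3195 dits
H(C) = 0.4771 dits

The uniform distribution (where all probabilities equal 1/3) achieves the maximum entropy of log_10(3) = 0.4771 dits.

Distribution C has the highest entropy.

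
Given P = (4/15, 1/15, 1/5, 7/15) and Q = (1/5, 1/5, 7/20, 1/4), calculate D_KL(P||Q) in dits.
0.0794 dits

KL divergence: D_KL(P||Q) = Σ p(x) log(p(x)/q(x))

Computing term by term:
  x=0: 4/15 × log_10[(4/15)/(1/5)] = 4/15 × 0.1249 = 0.0333
  x=1: 1/15 × log_10[(1/15)/(1/5)] = 1/15 × -0.4771 = -0.0318
  x=2: 1/5 × log_10[(1/5)/(7/20)] = 1/5 × -0.2430 = -0.0486
  x=3: 7/15 × log_10[(7/15)/(1/4)] = 7/15 × 0.2711 = 0.1265

D_KL(P||Q) = 0.0794 dits

Note: KL divergence is always non-negative and equals 0 iff P = Q.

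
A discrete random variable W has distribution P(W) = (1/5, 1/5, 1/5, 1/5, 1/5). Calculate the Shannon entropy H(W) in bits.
2.3219 bits

Shannon entropy is H(X) = -Σ p(x) log p(x).

For P = (1/5, 1/5, 1/5, 1/5, 1/5):
H = -1/5 × log_2(1/5) -1/5 × log_2(1/5) -1/5 × log_2(1/5) -1/5 × log_2(1/5) -1/5 × log_2(1/5)
H = 2.3219 bits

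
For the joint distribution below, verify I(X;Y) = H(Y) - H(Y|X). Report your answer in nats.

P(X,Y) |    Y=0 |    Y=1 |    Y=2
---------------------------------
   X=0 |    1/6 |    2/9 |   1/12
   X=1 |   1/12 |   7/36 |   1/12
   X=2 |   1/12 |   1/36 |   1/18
I(X;Y) = 0.0419 nats

Mutual information has multiple equivalent forms:
- I(X;Y) = H(X) - H(X|Y)
- I(X;Y) = H(Y) - H(Y|X)
- I(X;Y) = H(X) + H(Y) - H(X,Y)

Computing all quantities:
H(X) = 1.0208, H(Y) = 1.0609, H(X,Y) = 2.0397
H(X|Y) = 0.9789, H(Y|X) = 1.0190

Verification:
H(X) - H(X|Y) = 1.0208 - 0.9789 = 0.0419
H(Y) - H(Y|X) = 1.0609 - 1.0190 = 0.0419
H(X) + H(Y) - H(X,Y) = 1.0208 + 1.0609 - 2.0397 = 0.0419

All forms give I(X;Y) = 0.0419 nats. ✓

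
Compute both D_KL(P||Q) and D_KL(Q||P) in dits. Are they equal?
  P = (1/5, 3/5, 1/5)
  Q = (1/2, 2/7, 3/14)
D_KL(P||Q) = 0.1078, D_KL(Q||P) = 0.1133

KL divergence is not symmetric: D_KL(P||Q) ≠ D_KL(Q||P) in general.

D_KL(P||Q) = 0.1078 dits
D_KL(Q||P) = 0.1133 dits

No, they are not equal!

This asymmetry is why KL divergence is not a true distance metric.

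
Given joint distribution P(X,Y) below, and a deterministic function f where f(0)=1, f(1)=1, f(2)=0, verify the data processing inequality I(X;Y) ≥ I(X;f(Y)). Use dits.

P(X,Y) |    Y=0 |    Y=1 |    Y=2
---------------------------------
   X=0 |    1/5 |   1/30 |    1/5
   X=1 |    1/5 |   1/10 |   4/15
I(X;Y) = 0.0058, I(X;f(Y)) = 0.0000, inequality holds: 0.0058 ≥ 0.0000

Data Processing Inequality: For any Markov chain X → Y → Z, we have I(X;Y) ≥ I(X;Z).

Here Z = f(Y) is a deterministic function of Y, forming X → Y → Z.

Original I(X;Y) = 0.0058 dits

After applying f:
P(X,Z) where Z=f(Y):
- P(X,Z=0) = P(X,Y=2)
- P(X,Z=1) = P(X,Y=0) + P(X,Y=1)

I(X;Z) = I(X;f(Y)) = 0.0000 dits

Verification: 0.0058 ≥ 0.0000 ✓

Information cannot be created by processing; the function f can only lose information about X.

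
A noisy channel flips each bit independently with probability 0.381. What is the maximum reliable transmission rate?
0.0413 bits

For a binary symmetric channel (BSC) with error probability p:
Capacity C = 1 - H(p) bits per symbol

where H(p) = -p log₂(p) - (1-p) log₂(1-p) is the binary entropy function.

H(0.381) = 0.9587 bits
C = 1 - 0.9587 = 0.0413 bits per symbol

This means we can reliably transmit up to 0.0413 bits of information per channel use.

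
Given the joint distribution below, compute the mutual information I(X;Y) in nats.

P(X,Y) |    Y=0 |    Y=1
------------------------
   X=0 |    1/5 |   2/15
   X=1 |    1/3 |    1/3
0.0045 nats

Mutual information: I(X;Y) = H(X) + H(Y) - H(X,Y)

Marginals:
P(X) = (1/3, 2/3), H(X) = 0.6365 nats
P(Y) = (8/15, 7/15), H(Y) = 0.6909 nats

Joint entropy: H(X,Y) = 1.3229 nats

I(X;Y) = 0.6365 + 0.6909 - 1.3229 = 0.0045 nats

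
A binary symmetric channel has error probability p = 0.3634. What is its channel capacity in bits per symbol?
0.0545 bits

For a binary symmetric channel (BSC) with error probability p:
Capacity C = 1 - H(p) bits per symbol

where H(p) = -p log₂(p) - (1-p) log₂(1-p) is the binary entropy function.

H(0.3634) = 0.9455 bits
C = 1 - 0.9455 = 0.0545 bits per symbol

This means we can reliably transmit up to 0.0545 bits of information per channel use.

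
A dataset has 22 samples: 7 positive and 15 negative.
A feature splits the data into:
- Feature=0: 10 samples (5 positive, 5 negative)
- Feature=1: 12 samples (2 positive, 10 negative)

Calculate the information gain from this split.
0.0933 bits

Information Gain = H(Y) - H(Y|Feature)

Before split:
P(positive) = 7/22 = 0.3182
H(Y) = 0.9024 bits

After split:
Feature=0: H = 1.0000 bits (weight = 10/22)
Feature=1: H = 0.6500 bits (weight = 12/22)
H(Y|Feature) = (10/22)×1.0000 + (12/22)×0.6500 = 0.8091 bits

Information Gain = 0.9024 - 0.8091 = 0.0933 bits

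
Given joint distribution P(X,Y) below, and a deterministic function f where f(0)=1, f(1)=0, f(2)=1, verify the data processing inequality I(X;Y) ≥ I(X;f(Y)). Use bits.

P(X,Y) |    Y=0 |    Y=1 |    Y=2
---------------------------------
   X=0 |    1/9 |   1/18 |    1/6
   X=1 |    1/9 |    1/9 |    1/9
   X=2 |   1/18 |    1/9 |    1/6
I(X;Y) = 0.0455, I(X;f(Y)) = 0.0235, inequality holds: 0.0455 ≥ 0.0235

Data Processing Inequality: For any Markov chain X → Y → Z, we have I(X;Y) ≥ I(X;Z).

Here Z = f(Y) is a deterministic function of Y, forming X → Y → Z.

Original I(X;Y) = 0.0455 bits

After applying f:
P(X,Z) where Z=f(Y):
- P(X,Z=0) = P(X,Y=1)
- P(X,Z=1) = P(X,Y=0) + P(X,Y=2)

I(X;Z) = I(X;f(Y)) = 0.0235 bits

Verification: 0.0455 ≥ 0.0235 ✓

Information cannot be created by processing; the function f can only lose information about X.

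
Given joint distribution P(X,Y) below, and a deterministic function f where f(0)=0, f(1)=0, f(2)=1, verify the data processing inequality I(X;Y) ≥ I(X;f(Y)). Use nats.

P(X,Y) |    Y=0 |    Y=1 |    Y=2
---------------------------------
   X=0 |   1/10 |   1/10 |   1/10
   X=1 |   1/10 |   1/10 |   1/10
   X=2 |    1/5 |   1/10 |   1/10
I(X;Y) = 0.0138, I(X;f(Y)) = 0.0040, inequality holds: 0.0138 ≥ 0.0040

Data Processing Inequality: For any Markov chain X → Y → Z, we have I(X;Y) ≥ I(X;Z).

Here Z = f(Y) is a deterministic function of Y, forming X → Y → Z.

Original I(X;Y) = 0.0138 nats

After applying f:
P(X,Z) where Z=f(Y):
- P(X,Z=0) = P(X,Y=0) + P(X,Y=1)
- P(X,Z=1) = P(X,Y=2)

I(X;Z) = I(X;f(Y)) = 0.0040 nats

Verification: 0.0138 ≥ 0.0040 ✓

Information cannot be created by processing; the function f can only lose information about X.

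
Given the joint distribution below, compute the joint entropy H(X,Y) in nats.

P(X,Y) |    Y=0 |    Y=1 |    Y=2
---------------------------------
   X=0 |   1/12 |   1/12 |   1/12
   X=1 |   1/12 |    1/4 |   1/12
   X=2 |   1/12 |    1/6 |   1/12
2.0947 nats

Joint entropy is H(X,Y) = -Σ_{x,y} p(x,y) log p(x,y).

Summing over all non-zero entries:
H(X,Y) = -[1/12·log_e(1/12) + 1/12·log_e(1/12) + 1/12·log_e(1/12) + 1/12·log_e(1/12) + 1/4·log_e(1/4) + 1/12·log_e(1/12) + 1/12·log_e(1/12) + 1/6·log_e(1/6) + 1/12·log_e(1/12)]
H(X,Y) = 2.0947 nats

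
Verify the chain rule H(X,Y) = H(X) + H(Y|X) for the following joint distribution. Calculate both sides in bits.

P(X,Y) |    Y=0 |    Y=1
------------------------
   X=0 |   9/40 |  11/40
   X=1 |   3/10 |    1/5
H(X,Y) = 1.9819, H(X) = 1.0000, H(Y|X) = 0.9819 (all in bits)

Chain rule: H(X,Y) = H(X) + H(Y|X)

Left side — joint entropy directly:
H(X,Y) = -Σ p(x,y) log p(x,y) = 1.9819 bits

Right side — compute H(Y|X) from the conditional distributions:
P(X) = (1/2, 1/2), so H(X) = 1.0000 bits
H(Y|X) = Σ_x P(X=x) · H(Y|X=x):
  P(Y|X=0) = (9/20, 11/20), H(Y|X=0) = 0.9928, weight P(X=0) = 1/2
  P(Y|X=1) = (3/5, 2/5), H(Y|X=1) = 0.9710, weight P(X=1) = 1/2
H(Y|X) = 0.9819 bits

H(X) + H(Y|X) = 1.0000 + 0.9819 = 1.9819 bits

Both sides equal 1.9819 bits. ✓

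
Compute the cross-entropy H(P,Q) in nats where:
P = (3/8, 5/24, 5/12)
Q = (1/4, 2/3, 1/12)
1.6397 nats

Cross-entropy: H(P,Q) = -Σ p(x) log q(x)

Alternatively: H(P,Q) = H(P) + D_KL(P||Q)
H(P) = 1.0594 nats
D_KL(P||Q) = 0.5803 nats

H(P,Q) = 1.0594 + 0.5803 = 1.6397 nats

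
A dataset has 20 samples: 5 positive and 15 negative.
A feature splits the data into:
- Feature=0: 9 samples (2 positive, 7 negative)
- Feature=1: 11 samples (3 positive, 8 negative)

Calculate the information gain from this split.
0.0024 bits

Information Gain = H(Y) - H(Y|Feature)

Before split:
P(positive) = 5/20 = 0.2500
H(Y) = 0.8113 bits

After split:
Feature=0: H = 0.7642 bits (weight = 9/20)
Feature=1: H = 0.8454 bits (weight = 11/20)
H(Y|Feature) = (9/20)×0.7642 + (11/20)×0.8454 = 0.8088 bits

Information Gain = 0.8113 - 0.8088 = 0.0024 bits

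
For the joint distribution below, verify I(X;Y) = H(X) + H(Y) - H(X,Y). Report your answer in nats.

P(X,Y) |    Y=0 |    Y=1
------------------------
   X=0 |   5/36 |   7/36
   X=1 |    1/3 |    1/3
I(X;Y) = 0.0031 nats

Mutual information has multiple equivalent forms:
- I(X;Y) = H(X) - H(X|Y)
- I(X;Y) = H(Y) - H(Y|X)
- I(X;Y) = H(X) + H(Y) - H(X,Y)

Computing all quantities:
H(X) = 0.6365, H(Y) = 0.6916, H(X,Y) = 1.3250
H(X|Y) = 0.6334, H(Y|X) = 0.6885

Verification:
H(X) - H(X|Y) = 0.6365 - 0.6334 = 0.0031
H(Y) - H(Y|X) = 0.6916 - 0.6885 = 0.0031
H(X) + H(Y) - H(X,Y) = 0.6365 + 0.6916 - 1.3250 = 0.0031

All forms give I(X;Y) = 0.0031 nats. ✓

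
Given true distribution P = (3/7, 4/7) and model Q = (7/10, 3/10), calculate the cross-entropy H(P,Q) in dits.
0.3652 dits

Cross-entropy: H(P,Q) = -Σ p(x) log q(x)

Alternatively: H(P,Q) = H(P) + D_KL(P||Q)
H(P) = 0.2966 dits
D_KL(P||Q) = 0.0686 dits

H(P,Q) = 0.2966 + 0.0686 = 0.3652 dits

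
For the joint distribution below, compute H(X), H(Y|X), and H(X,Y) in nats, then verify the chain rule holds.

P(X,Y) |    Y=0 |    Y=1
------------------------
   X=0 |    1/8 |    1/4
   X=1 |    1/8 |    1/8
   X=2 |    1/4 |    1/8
H(X,Y) = 1.7329, H(X) = 1.0822, H(Y|X) = 0.6507 (all in nats)

Chain rule: H(X,Y) = H(X) + H(Y|X)

Left side — joint entropy directly:
H(X,Y) = -Σ p(x,y) log p(x,y) = 1.7329 nats

Right side — compute H(Y|X) from the conditional distributions:
P(X) = (3/8, 1/4, 3/8), so H(X) = 1.0822 nats
H(Y|X) = Σ_x P(X=x) · H(Y|X=x):
  P(Y|X=0) = (1/3, 2/3), H(Y|X=0) = 0.6365, weight P(X=0) = 3/8
  P(Y|X=1) = (1/2, 1/2), H(Y|X=1) = 0.6931, weight P(X=1) = 1/4
  P(Y|X=2) = (2/3, 1/3), H(Y|X=2) = 0.6365, weight P(X=2) = 3/8
H(Y|X) = 0.6507 nats

H(X) + H(Y|X) = 1.0822 + 0.6507 = 1.7329 nats

Both sides equal 1.7329 nats. ✓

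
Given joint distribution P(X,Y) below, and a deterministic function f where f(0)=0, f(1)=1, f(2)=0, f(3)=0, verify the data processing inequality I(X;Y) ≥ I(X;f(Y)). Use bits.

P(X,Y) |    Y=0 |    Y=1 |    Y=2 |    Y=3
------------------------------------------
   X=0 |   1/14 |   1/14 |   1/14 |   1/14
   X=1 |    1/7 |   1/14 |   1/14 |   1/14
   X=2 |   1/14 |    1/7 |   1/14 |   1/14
I(X;Y) = 0.0410, I(X;f(Y)) = 0.0267, inequality holds: 0.0410 ≥ 0.0267

Data Processing Inequality: For any Markov chain X → Y → Z, we have I(X;Y) ≥ I(X;Z).

Here Z = f(Y) is a deterministic function of Y, forming X → Y → Z.

Original I(X;Y) = 0.0410 bits

After applying f:
P(X,Z) where Z=f(Y):
- P(X,Z=0) = P(X,Y=0) + P(X,Y=2) + P(X,Y=3)
- P(X,Z=1) = P(X,Y=1)

I(X;Z) = I(X;f(Y)) = 0.0267 bits

Verification: 0.0410 ≥ 0.0267 ✓

Information cannot be created by processing; the function f can only lose information about X.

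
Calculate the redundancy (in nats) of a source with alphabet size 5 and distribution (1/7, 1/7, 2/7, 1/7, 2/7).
0.0596 nats

Redundancy measures how far a source is from maximum entropy:
R = H_max - H(X)

Maximum entropy for 5 symbols: H_max = log_e(5) = 1.6094 nats
Actual entropy: H(X) = 1.5498 nats
Redundancy: R = 1.6094 - 1.5498 = 0.0596 nats

This redundancy represents potential for compression: the source could be compressed by 0.0596 nats per symbol.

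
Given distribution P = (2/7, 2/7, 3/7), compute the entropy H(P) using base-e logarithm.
1.0790 nats

Shannon entropy is H(X) = -Σ p(x) log p(x).

For P = (2/7, 2/7, 3/7):
H = -2/7 × log_e(2/7) -2/7 × log_e(2/7) -3/7 × log_e(3/7)
H = 1.0790 nats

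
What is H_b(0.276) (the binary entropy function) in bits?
0.8499 bits

The binary entropy function is:
H(p) = -p log(p) - (1-p) log(1-p)

H(0.276) = -0.276 × log_2(0.276) - 0.724 × log_2(0.724)
H(0.276) = 0.8499 bits

Note: Binary entropy is maximized at p=0.5 (H=1 bit) and minimized at p=0 or p=1 (H=0).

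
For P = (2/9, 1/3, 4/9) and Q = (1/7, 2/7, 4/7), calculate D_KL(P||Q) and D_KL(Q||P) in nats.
D_KL(P||Q) = 0.0379, D_KL(Q||P) = 0.0364

KL divergence is not symmetric: D_KL(P||Q) ≠ D_KL(Q||P) in general.

D_KL(P||Q) = 0.0379 nats
D_KL(Q||P) = 0.0364 nats

No, they are not equal!

This asymmetry is why KL divergence is not a true distance metric.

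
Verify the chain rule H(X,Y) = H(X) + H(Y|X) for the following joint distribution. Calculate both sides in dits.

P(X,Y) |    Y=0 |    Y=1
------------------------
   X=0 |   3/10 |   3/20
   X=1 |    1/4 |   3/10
H(X,Y) = 0.5878, H(X) = 0.2989, H(Y|X) = 0.2890 (all in dits)

Chain rule: H(X,Y) = H(X) + H(Y|X)

Left side — joint entropy directly:
H(X,Y) = -Σ p(x,y) log p(x,y) = 0.5878 dits

Right side — compute H(Y|X) from the conditional distributions:
P(X) = (9/20, 11/20), so H(X) = 0.2989 dits
H(Y|X) = Σ_x P(X=x) · H(Y|X=x):
  P(Y|X=0) = (2/3, 1/3), H(Y|X=0) = 0.2764, weight P(X=0) = 9/20
  P(Y|X=1) = (5/11, 6/11), H(Y|X=1) = 0.2992, weight P(X=1) = 11/20
H(Y|X) = 0.2890 dits

H(X) + H(Y|X) = 0.2989 + 0.2890 = 0.5878 dits

Both sides equal 0.5878 dits. ✓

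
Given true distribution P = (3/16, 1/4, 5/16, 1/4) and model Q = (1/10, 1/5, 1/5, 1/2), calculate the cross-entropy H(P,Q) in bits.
2.1789 bits

Cross-entropy: H(P,Q) = -Σ p(x) log q(x)

Alternatively: H(P,Q) = H(P) + D_KL(P||Q)
H(P) = 1.9772 bits
D_KL(P||Q) = 0.2017 bits

H(P,Q) = 1.9772 + 0.2017 = 2.1789 bits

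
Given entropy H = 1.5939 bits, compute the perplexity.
3.0186

Perplexity is 2^H (or exp(H) for natural log).

H = 1.5939 bits
Perplexity = 2^1.5939 = 3.0186

Interpretation: The model's uncertainty is equivalent to choosing uniformly among 3.0 options.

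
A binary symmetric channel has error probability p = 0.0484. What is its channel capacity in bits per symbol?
0.7204 bits

For a binary symmetric channel (BSC) with error probability p:
Capacity C = 1 - H(p) bits per symbol

where H(p) = -p log₂(p) - (1-p) log₂(1-p) is the binary entropy function.

H(0.0484) = 0.2796 bits
C = 1 - 0.2796 = 0.7204 bits per symbol

This means we can reliably transmit up to 0.7204 bits of information per channel use.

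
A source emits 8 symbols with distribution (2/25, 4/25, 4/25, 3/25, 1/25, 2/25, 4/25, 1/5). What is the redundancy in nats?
0.0906 nats

Redundancy measures how far a source is from maximum entropy:
R = H_max - H(X)

Maximum entropy for 8 symbols: H_max = log_e(8) = 2.0794 nats
Actual entropy: H(X) = 1.9888 nats
Redundancy: R = 2.0794 - 1.9888 = 0.0906 nats

This redundancy represents potential for compression: the source could be compressed by 0.0906 nats per symbol.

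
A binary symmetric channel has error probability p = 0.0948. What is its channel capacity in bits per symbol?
0.5477 bits

For a binary symmetric channel (BSC) with error probability p:
Capacity C = 1 - H(p) bits per symbol

where H(p) = -p log₂(p) - (1-p) log₂(1-p) is the binary entropy function.

H(0.0948) = 0.4523 bits
C = 1 - 0.4523 = 0.5477 bits per symbol

This means we can reliably transmit up to 0.5477 bits of information per channel use.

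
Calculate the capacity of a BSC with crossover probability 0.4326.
0.0131 bits

For a binary symmetric channel (BSC) with error probability p:
Capacity C = 1 - H(p) bits per symbol

where H(p) = -p log₂(p) - (1-p) log₂(1-p) is the binary entropy function.

H(0.4326) = 0.9869 bits
C = 1 - 0.9869 = 0.0131 bits per symbol

This means we can reliably transmit up to 0.0131 bits of information per channel use.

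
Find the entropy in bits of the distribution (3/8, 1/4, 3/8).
1.5613 bits

Shannon entropy is H(X) = -Σ p(x) log p(x).

For P = (3/8, 1/4, 3/8):
H = -3/8 × log_2(3/8) -1/4 × log_2(1/4) -3/8 × log_2(3/8)
H = 1.5613 bits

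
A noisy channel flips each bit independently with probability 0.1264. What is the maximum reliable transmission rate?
0.4525 bits

For a binary symmetric channel (BSC) with error probability p:
Capacity C = 1 - H(p) bits per symbol

where H(p) = -p log₂(p) - (1-p) log₂(1-p) is the binary entropy function.

H(0.1264) = 0.5475 bits
C = 1 - 0.5475 = 0.4525 bits per symbol

This means we can reliably transmit up to 0.4525 bits of information per channel use.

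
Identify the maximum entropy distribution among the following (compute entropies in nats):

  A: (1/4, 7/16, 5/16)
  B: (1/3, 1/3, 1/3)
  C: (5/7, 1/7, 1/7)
B

For a discrete distribution over n outcomes, entropy is maximized by the uniform distribution.

Computing entropies:
H(A) = 1.0717 nats
H(B) = 1.0986 nats
H(C) = 0.7963 nats

The uniform distribution (where all probabilities equal 1/3) achieves the maximum entropy of log_e(3) = 1.0986 nats.

Distribution B has the highest entropy.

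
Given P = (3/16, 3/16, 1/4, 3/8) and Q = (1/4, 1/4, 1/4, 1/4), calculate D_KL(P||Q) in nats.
0.0442 nats

KL divergence: D_KL(P||Q) = Σ p(x) log(p(x)/q(x))

Computing term by term:
  x=0: 3/16 × log_e[(3/16)/(1/4)] = 3/16 × -0.2877 = -0.0539
  x=1: 3/16 × log_e[(3/16)/(1/4)] = 3/16 × -0.2877 = -0.0539
  x=2: 1/4 × log_e[(1/4)/(1/4)] = 1/4 × 0.0000 = 0.0000
  x=3: 3/8 × log_e[(3/8)/(1/4)] = 3/8 × 0.4055 = 0.1520

D_KL(P||Q) = 0.0442 nats

Note: KL divergence is always non-negative and equals 0 iff P = Q.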